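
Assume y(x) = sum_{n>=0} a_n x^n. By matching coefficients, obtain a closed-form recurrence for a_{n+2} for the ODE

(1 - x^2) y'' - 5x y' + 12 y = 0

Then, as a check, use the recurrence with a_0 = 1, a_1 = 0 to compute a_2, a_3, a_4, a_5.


Substitute y = sum_n a_n x^n.
(1 - 1 x^2) y'' contributes (n+2)(n+1) a_{n+2} - n(n-1) a_n at x^n.
-5 x y'(x) contributes -5 n a_n at x^n.
12 y(x) contributes 12 a_n at x^n.
Matching x^n: (n+2)(n+1) a_{n+2} + (-n(n-1) - 5 n + 12) a_n = 0.
Thus a_{n+2} = (n(n-1) + 5 n - 12) / ((n+1)(n+2)) * a_n.

Check with a_0 = 1, a_1 = 0 (apply the recurrence for n = 0, 1, 2, 3): a_0 = 1, a_1 = 0, a_2 = -6, a_3 = 0, a_4 = 0, a_5 = 0.

a_(n+2) = (n(n-1) + 5 n - 12) / ((n+1)(n+2)) * a_n; check: a_0 = 1, a_1 = 0, a_2 = -6, a_3 = 0, a_4 = 0, a_5 = 0


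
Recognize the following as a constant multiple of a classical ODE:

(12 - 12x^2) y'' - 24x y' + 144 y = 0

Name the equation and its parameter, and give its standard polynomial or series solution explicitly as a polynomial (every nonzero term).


All three coefficients share the factor 12; dividing through by 12 gives  (1 - x^2) y'' - 2x y' + 12 y = 0.
This matches the Legendre equation (1 - x^2) y'' - 2x y' + n(n+1) y = 0 (note the -2x y' term) with n(n+1) = 12, so n = 3; the polynomial solution is P_3(x).
With y = sum_k a_k x^k, matching x^k gives (k+2)(k+1) a_{k+2} = [k(k+1) - n(n+1)] a_k = (k - 3)(k + 4) a_k. The right side vanishes at k = 3, so the series with the parity of 3 terminates at degree 3.
Standard normalization (P_n(1) = 1): leading coefficient (2n)!/(2^n (n!)^2) = 720/(8*36) = 5/2, so a_3 = 5/2. Work downward with a_k = (k+1)(k+2) a_{k+2} / ((k - 3)(k + 4)):
  a_1 = (2)(3)(5/2) / ((1 - 3)(1 + 4)) = 15/(-10) = -3/2
Hence P_3(x) = 5 x^3/2 - 3 x/2.

P_3(x); series = 5 x^3/2 - 3 x/2


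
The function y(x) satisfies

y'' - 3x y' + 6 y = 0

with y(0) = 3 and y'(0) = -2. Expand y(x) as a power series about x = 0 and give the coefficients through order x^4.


Ansatz: y(x) = sum_{n>=0} a_n x^n, so y'(x) = sum_{n>=1} n a_n x^(n-1) and y''(x) = sum_{n>=2} n(n-1) a_n x^(n-2).
Substitute into P(x) y'' + Q(x) y' + R(x) y = 0 with P(x) = 1, Q(x) = -3x, R(x) = 6, and match powers of x.
Initial conditions: a_0 = 3, a_1 = -2.
Setting the coefficient of each power of x to zero and solving order by order (substituting the coefficients already found):
  x^0: 2 a_2 + 6 a_0 = 0  ->  2 a_2 = -6 a_0 = -18  ->  a_2 = -9
  x^1: 6 a_3 + 3 a_1 = 0  ->  6 a_3 = -3 a_1 = 6  ->  a_3 = 1
  x^2: 12 a_4 = 0  ->  a_4 = 0
Truncated series: y(x) = 3 - 2 x - 9 x^2 + x^3 + O(x^5).

a_0 = 3; a_1 = -2; a_2 = -9; a_3 = 1; a_4 = 0


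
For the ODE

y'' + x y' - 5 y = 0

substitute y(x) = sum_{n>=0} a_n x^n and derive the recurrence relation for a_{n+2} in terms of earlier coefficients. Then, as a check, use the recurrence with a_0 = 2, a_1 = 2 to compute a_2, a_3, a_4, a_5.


Substitute y = sum_n a_n x^n.
y''(x) has coefficient (n+2)(n+1) a_{n+2} at x^n;
x y'(x) has coefficient n a_n at x^n (shift);
-5 y(x) has coefficient -5 a_n at x^n.
Matching x^n: (n+2)(n+1) a_{n+2} + (n - 5) a_n = 0.
Thus a_{n+2} = (-n + 5) / ((n+1)(n+2)) * a_n.

Check with a_0 = 2, a_1 = 2 (apply the recurrence for n = 0, 1, 2, 3): a_0 = 2, a_1 = 2, a_2 = 5, a_3 = 4/3, a_4 = 5/4, a_5 = 2/15.

a_(n+2) = (-n + 5) / ((n+1)(n+2)) * a_n; check: a_0 = 2, a_1 = 2, a_2 = 5, a_3 = 4/3, a_4 = 5/4, a_5 = 2/15


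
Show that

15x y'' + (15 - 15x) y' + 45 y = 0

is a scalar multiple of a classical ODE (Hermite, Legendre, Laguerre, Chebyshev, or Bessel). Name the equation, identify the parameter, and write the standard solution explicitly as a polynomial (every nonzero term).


All three coefficients share the factor 15; dividing through by 15 gives  x y'' + (1 - x) y' + 3 y = 0.
This matches the Laguerre equation x y'' + (1 - x) y' + n y = 0 with n = 3; the polynomial solution is L_3(x).
With y = sum_k a_k x^k, matching x^k gives (k+1)k a_{k+1} + (k+1) a_{k+1} - k a_k + n a_k = 0, i.e. (k+1)^2 a_{k+1} = (k - n) a_k = (k - 3) a_k. The right side vanishes at k = 3, so the series terminates at degree 3.
Standard normalization L_n(0) = 1 gives a_0 = 1. Work upward with a_{k+1} = (k - 3) a_k / (k+1)^2:
  a_1 = (0 - 3)(1) / 1^2 = -3/1 = -3
  a_2 = (1 - 3)(-3) / 2^2 = 6/4 = 3/2
  a_3 = (2 - 3)(3/2) / 3^2 = (-3/2)/9 = -1/6
Hence L_3(x) = -x^3/6 + 3 x^2/2 - 3 x + 1.

L_3(x); series = -x^3/6 + 3 x^2/2 - 3 x + 1


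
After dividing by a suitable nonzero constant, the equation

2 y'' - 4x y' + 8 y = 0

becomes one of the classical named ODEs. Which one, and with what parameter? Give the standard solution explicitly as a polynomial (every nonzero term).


All three coefficients share the factor 2; dividing through by 2 gives  y'' - 2x y' + 4 y = 0.
This matches the Hermite equation y'' - 2x y' + 2n y = 0 with 2n = 4, so n = 2; the polynomial solution is H_2(x).
With y = sum_k a_k x^k, matching x^k gives (k+2)(k+1) a_{k+2} = 2(k - n) a_k = 2(k - 2) a_k. The right side vanishes at k = 2, so the series with the parity of 2 terminates at degree 2.
Standard normalization: leading coefficient of H_n is 2^n, so a_2 = 2^2 = 4. Work downward with a_k = (k+1)(k+2) a_{k+2} / (2(k - n)):
  a_0 = (1)(2)(4) / (2(0 - 2)) = 8/(-4) = -2
Hence H_2(x) = 4 x^2 - 2.

H_2(x); series = 4 x^2 - 2


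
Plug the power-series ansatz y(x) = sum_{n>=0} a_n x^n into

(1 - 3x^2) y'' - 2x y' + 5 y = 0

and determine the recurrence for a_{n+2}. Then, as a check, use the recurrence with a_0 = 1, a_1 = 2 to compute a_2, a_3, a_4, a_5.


Substitute y = sum_n a_n x^n.
(1 - 3 x^2) y'' contributes (n+2)(n+1) a_{n+2} - 3 n(n-1) a_n at x^n.
-2 x y'(x) contributes -2 n a_n at x^n.
5 y(x) contributes 5 a_n at x^n.
Matching x^n: (n+2)(n+1) a_{n+2} + (-3 n(n-1) - 2 n + 5) a_n = 0.
Thus a_{n+2} = (3 n(n-1) + 2 n - 5) / ((n+1)(n+2)) * a_n.

Check with a_0 = 1, a_1 = 2 (apply the recurrence for n = 0, 1, 2, 3): a_0 = 1, a_1 = 2, a_2 = -5/2, a_3 = -1, a_4 = -25/24, a_5 = -19/20.

a_(n+2) = (3 n(n-1) + 2 n - 5) / ((n+1)(n+2)) * a_n; check: a_0 = 1, a_1 = 2, a_2 = -5/2, a_3 = -1, a_4 = -25/24, a_5 = -19/20


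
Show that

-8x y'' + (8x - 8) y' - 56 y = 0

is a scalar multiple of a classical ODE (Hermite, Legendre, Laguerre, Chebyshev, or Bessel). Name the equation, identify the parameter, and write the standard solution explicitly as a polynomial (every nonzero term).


All three coefficients share the factor -8; dividing through by -8 gives  x y'' + (1 - x) y' + 7 y = 0.
This matches the Laguerre equation x y'' + (1 - x) y' + n y = 0 with n = 7; the polynomial solution is L_7(x).
With y = sum_k a_k x^k, matching x^k gives (k+1)k a_{k+1} + (k+1) a_{k+1} - k a_k + n a_k = 0, i.e. (k+1)^2 a_{k+1} = (k - n) a_k = (k - 7) a_k. The right side vanishes at k = 7, so the series terminates at degree 7.
Standard normalization L_n(0) = 1 gives a_0 = 1. Work upward with a_{k+1} = (k - 7) a_k / (k+1)^2:
  a_1 = (0 - 7)(1) / 1^2 = -7/1 = -7
  a_2 = (1 - 7)(-7) / 2^2 = 42/4 = 21/2
  a_3 = (2 - 7)(21/2) / 3^2 = (-105/2)/9 = -35/6
  a_4 = (3 - 7)(-35/6) / 4^2 = (70/3)/16 = 35/24
  a_5 = (4 - 7)(35/24) / 5^2 = (-35/8)/25 = -7/40
  a_6 = (5 - 7)(-7/40) / 6^2 = (7/20)/36 = 7/720
  a_7 = (6 - 7)(7/720) / 7^2 = (-7/720)/49 = -1/5040
Hence L_7(x) = -x^7/5040 + 7 x^6/720 - 7 x^5/40 + 35 x^4/24 - 35 x^3/6 + 21 x^2/2 - 7 x + 1.

L_7(x); series = -x^7/5040 + 7 x^6/720 - 7 x^5/40 + 35 x^4/24 - 35 x^3/6 + 21 x^2/2 - 7 x + 1


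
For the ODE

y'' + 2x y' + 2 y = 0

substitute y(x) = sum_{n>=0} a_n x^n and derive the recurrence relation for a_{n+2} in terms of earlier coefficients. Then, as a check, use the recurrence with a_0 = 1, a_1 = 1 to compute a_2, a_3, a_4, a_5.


Substitute y = sum_n a_n x^n.
y''(x) has coefficient (n+2)(n+1) a_{n+2} at x^n;
2 x y'(x) has coefficient 2 n a_n at x^n (shift);
2 y(x) has coefficient 2 a_n at x^n.
Matching x^n: (n+2)(n+1) a_{n+2} + (2n + 2) a_n = 0.
Thus a_{n+2} = (-2n - 2) / ((n+1)(n+2)) * a_n.

Check with a_0 = 1, a_1 = 1 (apply the recurrence for n = 0, 1, 2, 3): a_0 = 1, a_1 = 1, a_2 = -1, a_3 = -2/3, a_4 = 1/2, a_5 = 4/15.

a_(n+2) = (-2n - 2) / ((n+1)(n+2)) * a_n; check: a_0 = 1, a_1 = 1, a_2 = -1, a_3 = -2/3, a_4 = 1/2, a_5 = 4/15


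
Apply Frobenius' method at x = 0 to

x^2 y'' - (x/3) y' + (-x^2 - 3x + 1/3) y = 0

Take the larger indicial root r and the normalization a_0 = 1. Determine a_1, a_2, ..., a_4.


Write in Frobenius form y'' + (p(x)/x) y' + (q(x)/x^2) y = 0:
  p(x) = -1/3,  q(x) = -x^2 - 3x + 1/3.
Indicial equation: r(r-1) + (-1/3) r + (1/3) = 0 -> roots r_1 = 1, r_2 = 1/3.
Take r = r_1 = 1. Let y(x) = x^r sum_{n>=0} a_n x^n with a_0 = 1.
Substitute y = x^r sum a_n x^n and match x^{r+n}. The recurrence is
  D(n) a_n - 3 a_{n-1} - 1 a_{n-2} = 0,  where D(n) = (r+n)(r+n-1) + (-1/3)(r+n) + (1/3).
  a_n = [3 a_{n-1} + 1 a_{n-2}] / D(n).
Since the indicial polynomial factors as (r - r_1)(r - r_2), D(n) = (r_1 + n - r_1)(r_1 + n - r_2) = n(n + 2/3).
Evaluating step by step (a_0 = 1):
  n = 1: D(1) = 1(1 + 2/3) = 5/3; numerator = 3(1) = 3; a_1 = (3)/(5/3) = 9/5
  n = 2: D(2) = 2(2 + 2/3) = 16/3; numerator = 3(9/5) + 1(1) = 32/5; a_2 = (32/5)/(16/3) = 6/5
  n = 3: D(3) = 3(3 + 2/3) = 11; numerator = 3(6/5) + 1(9/5) = 27/5; a_3 = (27/5)/(11) = 27/55
  n = 4: D(4) = 4(4 + 2/3) = 56/3; numerator = 3(27/55) + 1(6/5) = 147/55; a_4 = (147/55)/(56/3) = 63/440

r = 1; a_0 = 1; a_1 = 9/5; a_2 = 6/5; a_3 = 27/55; a_4 = 63/440


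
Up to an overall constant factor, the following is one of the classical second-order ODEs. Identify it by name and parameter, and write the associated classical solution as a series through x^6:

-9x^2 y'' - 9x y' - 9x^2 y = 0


All three coefficients share the factor -9; dividing through by -9 gives  x^2 y'' + x y' + x^2 y = 0.
This matches the Bessel equation x^2 y'' + x y' + (x^2 - nu^2) y = 0 with nu^2 = 0, so nu = 0; the solution bounded at x = 0 is J_0(x).
Frobenius at x = 0: indicial roots ±nu; for r = nu the recurrence k(k + 2nu) c_k = -c_{k-2} gives the standard series J_nu(x) = sum_{k>=0} (-1)^k / (k! (k+nu)!) (x/2)^(2k+nu). Evaluate the first 4 terms:
  k = 0: (-1)^0 / (0! * 0! * 2^0) x^0 = 1/(1*1*1) x^0 = (1) x^0
  k = 1: (-1)^1 / (1! * 1! * 2^2) x^2 = -1/(1*1*4) x^2 = (-1/4) x^2
  k = 2: (-1)^2 / (2! * 2! * 2^4) x^4 = 1/(2*2*16) x^4 = (1/64) x^4
  k = 3: (-1)^3 / (3! * 3! * 2^6) x^6 = -1/(6*6*64) x^6 = (-1/2304) x^6
Hence J_0(x) = -x^6/2304 + x^4/64 - x^2/4 + 1 + ....

J_0(x); series = -x^6/2304 + x^4/64 - x^2/4 + 1


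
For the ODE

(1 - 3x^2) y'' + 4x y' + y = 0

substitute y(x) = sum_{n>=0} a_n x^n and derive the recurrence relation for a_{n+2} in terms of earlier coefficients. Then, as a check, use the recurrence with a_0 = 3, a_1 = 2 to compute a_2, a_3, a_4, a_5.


Substitute y = sum_n a_n x^n.
(1 - 3 x^2) y'' contributes (n+2)(n+1) a_{n+2} - 3 n(n-1) a_n at x^n.
4 x y'(x) contributes 4 n a_n at x^n.
y(x) contributes 1 a_n at x^n.
Matching x^n: (n+2)(n+1) a_{n+2} + (-3 n(n-1) + 4 n + 1) a_n = 0.
Thus a_{n+2} = (3 n(n-1) - 4 n - 1) / ((n+1)(n+2)) * a_n.

Check with a_0 = 3, a_1 = 2 (apply the recurrence for n = 0, 1, 2, 3): a_0 = 3, a_1 = 2, a_2 = -3/2, a_3 = -5/3, a_4 = 3/8, a_5 = -5/12.

a_(n+2) = (3 n(n-1) - 4 n - 1) / ((n+1)(n+2)) * a_n; check: a_0 = 3, a_1 = 2, a_2 = -3/2, a_3 = -5/3, a_4 = 3/8, a_5 = -5/12


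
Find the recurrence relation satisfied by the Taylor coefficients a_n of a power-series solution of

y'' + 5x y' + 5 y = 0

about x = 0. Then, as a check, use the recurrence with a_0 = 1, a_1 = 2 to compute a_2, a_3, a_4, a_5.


Substitute y = sum_n a_n x^n.
y''(x) has coefficient (n+2)(n+1) a_{n+2} at x^n;
5 x y'(x) has coefficient 5 n a_n at x^n (shift);
5 y(x) has coefficient 5 a_n at x^n.
Matching x^n: (n+2)(n+1) a_{n+2} + (5n + 5) a_n = 0.
Thus a_{n+2} = (-5n - 5) / ((n+1)(n+2)) * a_n.

Check with a_0 = 1, a_1 = 2 (apply the recurrence for n = 0, 1, 2, 3): a_0 = 1, a_1 = 2, a_2 = -5/2, a_3 = -10/3, a_4 = 25/8, a_5 = 10/3.

a_(n+2) = (-5n - 5) / ((n+1)(n+2)) * a_n; check: a_0 = 1, a_1 = 2, a_2 = -5/2, a_3 = -10/3, a_4 = 25/8, a_5 = 10/3


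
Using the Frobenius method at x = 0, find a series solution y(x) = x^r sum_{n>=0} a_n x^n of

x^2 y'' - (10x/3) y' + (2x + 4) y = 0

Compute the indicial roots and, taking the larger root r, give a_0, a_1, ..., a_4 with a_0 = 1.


Write in Frobenius form y'' + (p(x)/x) y' + (q(x)/x^2) y = 0:
  p(x) = -10/3,  q(x) = 2x + 4.
Indicial equation: r(r-1) + (-10/3) r + (4) = 0 -> roots r_1 = 3, r_2 = 4/3.
Take r = r_1 = 3. Let y(x) = x^r sum_{n>=0} a_n x^n with a_0 = 1.
Substitute y = x^r sum a_n x^n and match x^{r+n}. The recurrence is
  D(n) a_n + 2 a_{n-1} = 0,  where D(n) = (r+n)(r+n-1) + (-10/3)(r+n) + (4).
  a_n = -2 / D(n) * a_{n-1}.
Since the indicial polynomial factors as (r - r_1)(r - r_2), D(n) = (r_1 + n - r_1)(r_1 + n - r_2) = n(n + 5/3).
Evaluating step by step (a_0 = 1):
  n = 1: D(1) = 1(1 + 5/3) = 8/3; numerator = -2(1) = -2; a_1 = (-2)/(8/3) = -3/4
  n = 2: D(2) = 2(2 + 5/3) = 22/3; numerator = -2(-3/4) = 3/2; a_2 = (3/2)/(22/3) = 9/44
  n = 3: D(3) = 3(3 + 5/3) = 14; numerator = -2(9/44) = -9/22; a_3 = (-9/22)/(14) = -9/308
  n = 4: D(4) = 4(4 + 5/3) = 68/3; numerator = -2(-9/308) = 9/154; a_4 = (9/154)/(68/3) = 27/10472

r = 3; a_0 = 1; a_1 = -3/4; a_2 = 9/44; a_3 = -9/308; a_4 = 27/10472


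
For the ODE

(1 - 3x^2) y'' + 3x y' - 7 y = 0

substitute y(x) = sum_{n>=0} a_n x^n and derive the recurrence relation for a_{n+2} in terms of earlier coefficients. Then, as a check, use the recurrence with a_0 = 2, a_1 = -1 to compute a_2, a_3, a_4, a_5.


Substitute y = sum_n a_n x^n.
(1 - 3 x^2) y'' contributes (n+2)(n+1) a_{n+2} - 3 n(n-1) a_n at x^n.
3 x y'(x) contributes 3 n a_n at x^n.
-7 y(x) contributes -7 a_n at x^n.
Matching x^n: (n+2)(n+1) a_{n+2} + (-3 n(n-1) + 3 n - 7) a_n = 0.
Thus a_{n+2} = (3 n(n-1) - 3 n + 7) / ((n+1)(n+2)) * a_n.

Check with a_0 = 2, a_1 = -1 (apply the recurrence for n = 0, 1, 2, 3): a_0 = 2, a_1 = -1, a_2 = 7, a_3 = -2/3, a_4 = 49/12, a_5 = -8/15.

a_(n+2) = (3 n(n-1) - 3 n + 7) / ((n+1)(n+2)) * a_n; check: a_0 = 2, a_1 = -1, a_2 = 7, a_3 = -2/3, a_4 = 49/12, a_5 = -8/15


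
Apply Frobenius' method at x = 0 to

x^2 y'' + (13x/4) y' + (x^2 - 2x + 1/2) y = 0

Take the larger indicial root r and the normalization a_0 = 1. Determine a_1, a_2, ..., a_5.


Write in Frobenius form y'' + (p(x)/x) y' + (q(x)/x^2) y = 0:
  p(x) = 13/4,  q(x) = x^2 - 2x + 1/2.
Indicial equation: r(r-1) + (13/4) r + (1/2) = 0 -> roots r_1 = -1/4, r_2 = -2.
Take r = r_1 = -1/4. Let y(x) = x^r sum_{n>=0} a_n x^n with a_0 = 1.
Substitute y = x^r sum a_n x^n and match x^{r+n}. The recurrence is
  D(n) a_n - 2 a_{n-1} + 1 a_{n-2} = 0,  where D(n) = (r+n)(r+n-1) + (13/4)(r+n) + (1/2).
  a_n = [2 a_{n-1} - 1 a_{n-2}] / D(n).
Since the indicial polynomial factors as (r - r_1)(r - r_2), D(n) = (r_1 + n - r_1)(r_1 + n - r_2) = n(n + 7/4).
Evaluating step by step (a_0 = 1):
  n = 1: D(1) = 1(1 + 7/4) = 11/4; numerator = 2(1) = 2; a_1 = (2)/(11/4) = 8/11
  n = 2: D(2) = 2(2 + 7/4) = 15/2; numerator = 2(8/11) - 1(1) = 5/11; a_2 = (5/11)/(15/2) = 2/33
  n = 3: D(3) = 3(3 + 7/4) = 57/4; numerator = 2(2/33) - 1(8/11) = -20/33; a_3 = (-20/33)/(57/4) = -80/1881
  n = 4: D(4) = 4(4 + 7/4) = 23; numerator = 2(-80/1881) - 1(2/33) = -274/1881; a_4 = (-274/1881)/(23) = -274/43263
  n = 5: D(5) = 5(5 + 7/4) = 135/4; numerator = 2(-274/43263) - 1(-80/1881) = 68/2277; a_5 = (68/2277)/(135/4) = 272/307395

r = -1/4; a_0 = 1; a_1 = 8/11; a_2 = 2/33; a_3 = -80/1881; a_4 = -274/43263; a_5 = 272/307395


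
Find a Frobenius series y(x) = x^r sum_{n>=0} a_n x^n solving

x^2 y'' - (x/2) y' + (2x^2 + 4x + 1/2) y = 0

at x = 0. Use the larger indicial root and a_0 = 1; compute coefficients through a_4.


Write in Frobenius form y'' + (p(x)/x) y' + (q(x)/x^2) y = 0:
  p(x) = -1/2,  q(x) = 2x^2 + 4x + 1/2.
Indicial equation: r(r-1) + (-1/2) r + (1/2) = 0 -> roots r_1 = 1, r_2 = 1/2.
Take r = r_1 = 1. Let y(x) = x^r sum_{n>=0} a_n x^n with a_0 = 1.
Substitute y = x^r sum a_n x^n and match x^{r+n}. The recurrence is
  D(n) a_n + 4 a_{n-1} + 2 a_{n-2} = 0,  where D(n) = (r+n)(r+n-1) + (-1/2)(r+n) + (1/2).
  a_n = [-4 a_{n-1} - 2 a_{n-2}] / D(n).
Since the indicial polynomial factors as (r - r_1)(r - r_2), D(n) = (r_1 + n - r_1)(r_1 + n - r_2) = n(n + 1/2).
Evaluating step by step (a_0 = 1):
  n = 1: D(1) = 1(1 + 1/2) = 3/2; numerator = -4(1) = -4; a_1 = (-4)/(3/2) = -8/3
  n = 2: D(2) = 2(2 + 1/2) = 5; numerator = -4(-8/3) - 2(1) = 26/3; a_2 = (26/3)/(5) = 26/15
  n = 3: D(3) = 3(3 + 1/2) = 21/2; numerator = -4(26/15) - 2(-8/3) = -8/5; a_3 = (-8/5)/(21/2) = -16/105
  n = 4: D(4) = 4(4 + 1/2) = 18; numerator = -4(-16/105) - 2(26/15) = -20/7; a_4 = (-20/7)/(18) = -10/63

r = 1; a_0 = 1; a_1 = -8/3; a_2 = 26/15; a_3 = -16/105; a_4 = -10/63


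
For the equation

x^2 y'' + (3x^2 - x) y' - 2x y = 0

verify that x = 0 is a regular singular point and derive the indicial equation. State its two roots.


Divide by x^2 to reach normal form y'' + P_1(x) y' + P_2(x) y = 0 with P_1(x) = 3 - 1/x and P_2(x) = -2/x.
x = 0 is a singular point because the y'-coefficient 3 - 1/x has a pole at x = 0 and the y-coefficient -2/x has a pole at x = 0.
It is a regular singular point because x P_1(x) = p(x) = 3x - 1 and x^2 P_2(x) = q(x) = -2x are polynomials, hence analytic at x = 0.
p(0) = -1,  q(0) = 0.
Indicial equation: r(r-1) + p(0) r + q(0) = 0, i.e. r^2 + (p(0) - 1) r + q(0) = 0, i.e. r^2 - 2 r = 0.
Discriminant: (-2)^2 - 4(0) = 4, so r = (2 ± 2)/2.
Solving: r_1 = 2, r_2 = 0.

indicial: r^2 - 2 r = 0; roots r_1 = 2, r_2 = 0


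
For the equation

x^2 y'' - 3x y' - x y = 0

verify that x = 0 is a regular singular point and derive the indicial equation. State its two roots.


Divide by x^2 to reach normal form y'' + P_1(x) y' + P_2(x) y = 0 with P_1(x) = -3/x and P_2(x) = -1/x.
x = 0 is a singular point because the y'-coefficient -3/x has a pole at x = 0 and the y-coefficient -1/x has a pole at x = 0.
It is a regular singular point because x P_1(x) = p(x) = -3 and x^2 P_2(x) = q(x) = -x are polynomials, hence analytic at x = 0.
p(0) = -3,  q(0) = 0.
Indicial equation: r(r-1) + p(0) r + q(0) = 0, i.e. r^2 + (p(0) - 1) r + q(0) = 0, i.e. r^2 - 4 r = 0.
Discriminant: (-4)^2 - 4(0) = 16, so r = (4 ± 4)/2.
Solving: r_1 = 4, r_2 = 0.

indicial: r^2 - 4 r = 0; roots r_1 = 4, r_2 = 0


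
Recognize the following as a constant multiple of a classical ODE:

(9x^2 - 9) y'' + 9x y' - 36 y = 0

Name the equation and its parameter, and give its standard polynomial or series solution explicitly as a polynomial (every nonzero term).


All three coefficients share the factor -9; dividing through by -9 gives  (1 - x^2) y'' - x y' + 4 y = 0.
This matches the Chebyshev equation (1 - x^2) y'' - x y' + n^2 y = 0 (note the -x y' term, not -2x y') with n^2 = 4, so n = 2; the polynomial solution is T_2(x).
With y = sum_k a_k x^k, matching x^k gives (k+2)(k+1) a_{k+2} = (k^2 - n^2) a_k = (k - 2)(k + 2) a_k. The right side vanishes at k = 2, so the series with the parity of 2 terminates at degree 2.
Standard normalization: leading coefficient of T_n is 2^(n-1), so a_2 = 2^1 = 2. Work downward with a_k = (k+1)(k+2) a_{k+2} / ((k - 2)(k + 2)):
  a_0 = (1)(2)(2) / ((0 - 2)(0 + 2)) = 4/(-4) = -1
Hence T_2(x) = 2 x^2 - 1.

T_2(x); series = 2 x^2 - 1


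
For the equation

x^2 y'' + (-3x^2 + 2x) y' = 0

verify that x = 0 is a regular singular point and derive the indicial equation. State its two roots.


Divide by x^2 to reach normal form y'' + P_1(x) y' + P_2(x) y = 0 with P_1(x) = -3 + 2/x and P_2(x) = 0.
x = 0 is a singular point because the y'-coefficient -3 + 2/x has a pole at x = 0.
It is a regular singular point because x P_1(x) = p(x) = 2 - 3x and x^2 P_2(x) = q(x) = 0 are polynomials, hence analytic at x = 0.
p(0) = 2,  q(0) = 0.
Indicial equation: r(r-1) + p(0) r + q(0) = 0, i.e. r^2 + (p(0) - 1) r + q(0) = 0, i.e. r^2 + 1 r = 0.
Discriminant: (1)^2 - 4(0) = 1, so r = (-1 ± 1)/2.
Solving: r_1 = 0, r_2 = -1.

indicial: r^2 + 1 r = 0; roots r_1 = 0, r_2 = -1


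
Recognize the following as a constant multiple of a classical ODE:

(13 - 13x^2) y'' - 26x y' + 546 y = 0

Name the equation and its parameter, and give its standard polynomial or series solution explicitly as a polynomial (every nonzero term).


All three coefficients share the factor 13; dividing through by 13 gives  (1 - x^2) y'' - 2x y' + 42 y = 0.
This matches the Legendre equation (1 - x^2) y'' - 2x y' + n(n+1) y = 0 (note the -2x y' term) with n(n+1) = 42, so n = 6; the polynomial solution is P_6(x).
With y = sum_k a_k x^k, matching x^k gives (k+2)(k+1) a_{k+2} = [k(k+1) - n(n+1)] a_k = (k - 6)(k + 7) a_k. The right side vanishes at k = 6, so the series with the parity of 6 terminates at degree 6.
Standard normalization (P_n(1) = 1): leading coefficient (2n)!/(2^n (n!)^2) = 479001600/(64*518400) = 231/16, so a_6 = 231/16. Work downward with a_k = (k+1)(k+2) a_{k+2} / ((k - 6)(k + 7)):
  a_4 = (5)(6)(231/16) / ((4 - 6)(4 + 7)) = (3465/8)/(-22) = -315/16
  a_2 = (3)(4)(-315/16) / ((2 - 6)(2 + 7)) = (-945/4)/(-36) = 105/16
  a_0 = (1)(2)(105/16) / ((0 - 6)(0 + 7)) = (105/8)/(-42) = -5/16
Hence P_6(x) = 231 x^6/16 - 315 x^4/16 + 105 x^2/16 - 5/16.

P_6(x); series = 231 x^6/16 - 315 x^4/16 + 105 x^2/16 - 5/16


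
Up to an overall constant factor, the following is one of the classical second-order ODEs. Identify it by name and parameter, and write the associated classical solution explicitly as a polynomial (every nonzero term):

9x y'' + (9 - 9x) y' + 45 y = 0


All three coefficients share the factor 9; dividing through by 9 gives  x y'' + (1 - x) y' + 5 y = 0.
This matches the Laguerre equation x y'' + (1 - x) y' + n y = 0 with n = 5; the polynomial solution is L_5(x).
With y = sum_k a_k x^k, matching x^k gives (k+1)k a_{k+1} + (k+1) a_{k+1} - k a_k + n a_k = 0, i.e. (k+1)^2 a_{k+1} = (k - n) a_k = (k - 5) a_k. The right side vanishes at k = 5, so the series terminates at degree 5.
Standard normalization L_n(0) = 1 gives a_0 = 1. Work upward with a_{k+1} = (k - 5) a_k / (k+1)^2:
  a_1 = (0 - 5)(1) / 1^2 = -5/1 = -5
  a_2 = (1 - 5)(-5) / 2^2 = 20/4 = 5
  a_3 = (2 - 5)(5) / 3^2 = -15/9 = -5/3
  a_4 = (3 - 5)(-5/3) / 4^2 = (10/3)/16 = 5/24
  a_5 = (4 - 5)(5/24) / 5^2 = (-5/24)/25 = -1/120
Hence L_5(x) = -x^5/120 + 5 x^4/24 - 5 x^3/3 + 5 x^2 - 5 x + 1.

L_5(x); series = -x^5/120 + 5 x^4/24 - 5 x^3/3 + 5 x^2 - 5 x + 1


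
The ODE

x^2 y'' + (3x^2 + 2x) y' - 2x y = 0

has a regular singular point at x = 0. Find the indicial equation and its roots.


Divide by x^2 to reach normal form y'' + P_1(x) y' + P_2(x) y = 0 with P_1(x) = 3 + 2/x and P_2(x) = -2/x.
x = 0 is a singular point because the y'-coefficient 3 + 2/x has a pole at x = 0 and the y-coefficient -2/x has a pole at x = 0.
It is a regular singular point because x P_1(x) = p(x) = 3x + 2 and x^2 P_2(x) = q(x) = -2x are polynomials, hence analytic at x = 0.
p(0) = 2,  q(0) = 0.
Indicial equation: r(r-1) + p(0) r + q(0) = 0, i.e. r^2 + (p(0) - 1) r + q(0) = 0, i.e. r^2 + 1 r = 0.
Discriminant: (1)^2 - 4(0) = 1, so r = (-1 ± 1)/2.
Solving: r_1 = 0, r_2 = -1.

indicial: r^2 + 1 r = 0; roots r_1 = 0, r_2 = -1


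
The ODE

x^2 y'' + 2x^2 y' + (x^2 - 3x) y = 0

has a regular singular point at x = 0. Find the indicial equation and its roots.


Divide by x^2 to reach normal form y'' + P_1(x) y' + P_2(x) y = 0 with P_1(x) = 2 and P_2(x) = 1 - 3/x.
x = 0 is a singular point because the y-coefficient 1 - 3/x has a pole at x = 0.
It is a regular singular point because x P_1(x) = p(x) = 2x and x^2 P_2(x) = q(x) = x^2 - 3x are polynomials, hence analytic at x = 0.
p(0) = 0,  q(0) = 0.
Indicial equation: r(r-1) + p(0) r + q(0) = 0, i.e. r^2 + (p(0) - 1) r + q(0) = 0, i.e. r^2 - 1 r = 0.
Discriminant: (-1)^2 - 4(0) = 1, so r = (1 ± 1)/2.
Solving: r_1 = 1, r_2 = 0.

indicial: r^2 - 1 r = 0; roots r_1 = 1, r_2 = 0


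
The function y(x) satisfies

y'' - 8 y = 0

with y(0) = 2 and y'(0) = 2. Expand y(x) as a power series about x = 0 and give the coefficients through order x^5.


Ansatz: y(x) = sum_{n>=0} a_n x^n, so y'(x) = sum_{n>=1} n a_n x^(n-1) and y''(x) = sum_{n>=2} n(n-1) a_n x^(n-2).
Substitute into P(x) y'' + Q(x) y' + R(x) y = 0 with P(x) = 1, Q(x) = 0, R(x) = -8, and match powers of x.
Initial conditions: a_0 = 2, a_1 = 2.
Setting the coefficient of each power of x to zero and solving order by order (substituting the coefficients already found):
  x^0: 2 a_2 - 8 a_0 = 0  ->  2 a_2 = 8 a_0 = 16  ->  a_2 = 8
  x^1: 6 a_3 - 8 a_1 = 0  ->  6 a_3 = 8 a_1 = 16  ->  a_3 = 8/3
  x^2: 12 a_4 - 8 a_2 = 0  ->  12 a_4 = 8 a_2 = 64  ->  a_4 = 16/3
  x^3: 20 a_5 - 8 a_3 = 0  ->  20 a_5 = 8 a_3 = 64/3  ->  a_5 = 16/15
Truncated series: y(x) = 2 + 2 x + 8 x^2 + (8/3) x^3 + (16/3) x^4 + (16/15) x^5 + O(x^6).

a_0 = 2; a_1 = 2; a_2 = 8; a_3 = 8/3; a_4 = 16/3; a_5 = 16/15


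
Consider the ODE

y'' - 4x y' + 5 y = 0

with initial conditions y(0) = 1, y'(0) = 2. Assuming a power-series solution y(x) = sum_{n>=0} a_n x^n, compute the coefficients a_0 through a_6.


Ansatz: y(x) = sum_{n>=0} a_n x^n, so y'(x) = sum_{n>=1} n a_n x^(n-1) and y''(x) = sum_{n>=2} n(n-1) a_n x^(n-2).
Substitute into P(x) y'' + Q(x) y' + R(x) y = 0 with P(x) = 1, Q(x) = -4x, R(x) = 5, and match powers of x.
Initial conditions: a_0 = 1, a_1 = 2.
Setting the coefficient of each power of x to zero and solving order by order (substituting the coefficients already found):
  x^0: 2 a_2 + 5 a_0 = 0  ->  2 a_2 = -5 a_0 = -5  ->  a_2 = -5/2
  x^1: 6 a_3 + a_1 = 0  ->  6 a_3 = -a_1 = -2  ->  a_3 = -1/3
  x^2: 12 a_4 - 3 a_2 = 0  ->  12 a_4 = 3 a_2 = -15/2  ->  a_4 = -5/8
  x^3: 20 a_5 - 7 a_3 = 0  ->  20 a_5 = 7 a_3 = -7/3  ->  a_5 = -7/60
  x^4: 30 a_6 - 11 a_4 = 0  ->  30 a_6 = 11 a_4 = -55/8  ->  a_6 = -11/48
Truncated series: y(x) = 1 + 2 x - (5/2) x^2 - (1/3) x^3 - (5/8) x^4 - (7/60) x^5 - (11/48) x^6 + O(x^7).

a_0 = 1; a_1 = 2; a_2 = -5/2; a_3 = -1/3; a_4 = -5/8; a_5 = -7/60; a_6 = -11/48


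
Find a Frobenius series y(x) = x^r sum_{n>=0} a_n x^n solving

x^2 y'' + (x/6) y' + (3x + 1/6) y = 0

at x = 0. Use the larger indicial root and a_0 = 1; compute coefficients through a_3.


Write in Frobenius form y'' + (p(x)/x) y' + (q(x)/x^2) y = 0:
  p(x) = 1/6,  q(x) = 3x + 1/6.
Indicial equation: r(r-1) + (1/6) r + (1/6) = 0 -> roots r_1 = 1/2, r_2 = 1/3.
Take r = r_1 = 1/2. Let y(x) = x^r sum_{n>=0} a_n x^n with a_0 = 1.
Substitute y = x^r sum a_n x^n and match x^{r+n}. The recurrence is
  D(n) a_n + 3 a_{n-1} = 0,  where D(n) = (r+n)(r+n-1) + (1/6)(r+n) + (1/6).
  a_n = -3 / D(n) * a_{n-1}.
Since the indicial polynomial factors as (r - r_1)(r - r_2), D(n) = (r_1 + n - r_1)(r_1 + n - r_2) = n(n + 1/6).
Evaluating step by step (a_0 = 1):
  n = 1: D(1) = 1(1 + 1/6) = 7/6; numerator = -3(1) = -3; a_1 = (-3)/(7/6) = -18/7
  n = 2: D(2) = 2(2 + 1/6) = 13/3; numerator = -3(-18/7) = 54/7; a_2 = (54/7)/(13/3) = 162/91
  n = 3: D(3) = 3(3 + 1/6) = 19/2; numerator = -3(162/91) = -486/91; a_3 = (-486/91)/(19/2) = -972/1729

r = 1/2; a_0 = 1; a_1 = -18/7; a_2 = 162/91; a_3 = -972/1729


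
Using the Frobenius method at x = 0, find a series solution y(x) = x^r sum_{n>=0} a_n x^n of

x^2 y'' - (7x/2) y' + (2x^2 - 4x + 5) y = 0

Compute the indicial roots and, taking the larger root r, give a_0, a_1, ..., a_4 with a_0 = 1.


Write in Frobenius form y'' + (p(x)/x) y' + (q(x)/x^2) y = 0:
  p(x) = -7/2,  q(x) = 2x^2 - 4x + 5.
Indicial equation: r(r-1) + (-7/2) r + (5) = 0 -> roots r_1 = 5/2, r_2 = 2.
Take r = r_1 = 5/2. Let y(x) = x^r sum_{n>=0} a_n x^n with a_0 = 1.
Substitute y = x^r sum a_n x^n and match x^{r+n}. The recurrence is
  D(n) a_n - 4 a_{n-1} + 2 a_{n-2} = 0,  where D(n) = (r+n)(r+n-1) + (-7/2)(r+n) + (5).
  a_n = [4 a_{n-1} - 2 a_{n-2}] / D(n).
Since the indicial polynomial factors as (r - r_1)(r - r_2), D(n) = (r_1 + n - r_1)(r_1 + n - r_2) = n(n + 1/2).
Evaluating step by step (a_0 = 1):
  n = 1: D(1) = 1(1 + 1/2) = 3/2; numerator = 4(1) = 4; a_1 = (4)/(3/2) = 8/3
  n = 2: D(2) = 2(2 + 1/2) = 5; numerator = 4(8/3) - 2(1) = 26/3; a_2 = (26/3)/(5) = 26/15
  n = 3: D(3) = 3(3 + 1/2) = 21/2; numerator = 4(26/15) - 2(8/3) = 8/5; a_3 = (8/5)/(21/2) = 16/105
  n = 4: D(4) = 4(4 + 1/2) = 18; numerator = 4(16/105) - 2(26/15) = -20/7; a_4 = (-20/7)/(18) = -10/63

r = 5/2; a_0 = 1; a_1 = 8/3; a_2 = 26/15; a_3 = 16/105; a_4 = -10/63


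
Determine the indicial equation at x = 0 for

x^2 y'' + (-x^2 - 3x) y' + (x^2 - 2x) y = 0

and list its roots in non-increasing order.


Divide by x^2 to reach normal form y'' + P_1(x) y' + P_2(x) y = 0 with P_1(x) = -1 - 3/x and P_2(x) = 1 - 2/x.
x = 0 is a singular point because the y'-coefficient -1 - 3/x has a pole at x = 0 and the y-coefficient 1 - 2/x has a pole at x = 0.
It is a regular singular point because x P_1(x) = p(x) = -x - 3 and x^2 P_2(x) = q(x) = x^2 - 2x are polynomials, hence analytic at x = 0.
p(0) = -3,  q(0) = 0.
Indicial equation: r(r-1) + p(0) r + q(0) = 0, i.e. r^2 + (p(0) - 1) r + q(0) = 0, i.e. r^2 - 4 r = 0.
Discriminant: (-4)^2 - 4(0) = 16, so r = (4 ± 4)/2.
Solving: r_1 = 4, r_2 = 0.

indicial: r^2 - 4 r = 0; roots r_1 = 4, r_2 = 0


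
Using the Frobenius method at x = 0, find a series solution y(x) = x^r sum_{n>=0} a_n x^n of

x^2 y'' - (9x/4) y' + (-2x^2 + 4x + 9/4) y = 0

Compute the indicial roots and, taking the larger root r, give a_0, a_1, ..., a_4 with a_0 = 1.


Write in Frobenius form y'' + (p(x)/x) y' + (q(x)/x^2) y = 0:
  p(x) = -9/4,  q(x) = -2x^2 + 4x + 9/4.
Indicial equation: r(r-1) + (-9/4) r + (9/4) = 0 -> roots r_1 = 9/4, r_2 = 1.
Take r = r_1 = 9/4. Let y(x) = x^r sum_{n>=0} a_n x^n with a_0 = 1.
Substitute y = x^r sum a_n x^n and match x^{r+n}. The recurrence is
  D(n) a_n + 4 a_{n-1} - 2 a_{n-2} = 0,  where D(n) = (r+n)(r+n-1) + (-9/4)(r+n) + (9/4).
  a_n = [-4 a_{n-1} + 2 a_{n-2}] / D(n).
Since the indicial polynomial factors as (r - r_1)(r - r_2), D(n) = (r_1 + n - r_1)(r_1 + n - r_2) = n(n + 5/4).
Evaluating step by step (a_0 = 1):
  n = 1: D(1) = 1(1 + 5/4) = 9/4; numerator = -4(1) = -4; a_1 = (-4)/(9/4) = -16/9
  n = 2: D(2) = 2(2 + 5/4) = 13/2; numerator = -4(-16/9) + 2(1) = 82/9; a_2 = (82/9)/(13/2) = 164/117
  n = 3: D(3) = 3(3 + 5/4) = 51/4; numerator = -4(164/117) + 2(-16/9) = -1072/117; a_3 = (-1072/117)/(51/4) = -4288/5967
  n = 4: D(4) = 4(4 + 5/4) = 21; numerator = -4(-4288/5967) + 2(164/117) = 33880/5967; a_4 = (33880/5967)/(21) = 4840/17901

r = 9/4; a_0 = 1; a_1 = -16/9; a_2 = 164/117; a_3 = -4288/5967; a_4 = 4840/17901


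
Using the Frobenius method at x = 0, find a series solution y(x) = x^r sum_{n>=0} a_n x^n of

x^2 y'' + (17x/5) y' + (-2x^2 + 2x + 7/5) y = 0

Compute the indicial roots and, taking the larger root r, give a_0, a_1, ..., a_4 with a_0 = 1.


Write in Frobenius form y'' + (p(x)/x) y' + (q(x)/x^2) y = 0:
  p(x) = 17/5,  q(x) = -2x^2 + 2x + 7/5.
Indicial equation: r(r-1) + (17/5) r + (7/5) = 0 -> roots r_1 = -1, r_2 = -7/5.
Take r = r_1 = -1. Let y(x) = x^r sum_{n>=0} a_n x^n with a_0 = 1.
Substitute y = x^r sum a_n x^n and match x^{r+n}. The recurrence is
  D(n) a_n + 2 a_{n-1} - 2 a_{n-2} = 0,  where D(n) = (r+n)(r+n-1) + (17/5)(r+n) + (7/5).
  a_n = [-2 a_{n-1} + 2 a_{n-2}] / D(n).
Since the indicial polynomial factors as (r - r_1)(r - r_2), D(n) = (r_1 + n - r_1)(r_1 + n - r_2) = n(n + 2/5).
Evaluating step by step (a_0 = 1):
  n = 1: D(1) = 1(1 + 2/5) = 7/5; numerator = -2(1) = -2; a_1 = (-2)/(7/5) = -10/7
  n = 2: D(2) = 2(2 + 2/5) = 24/5; numerator = -2(-10/7) + 2(1) = 34/7; a_2 = (34/7)/(24/5) = 85/84
  n = 3: D(3) = 3(3 + 2/5) = 51/5; numerator = -2(85/84) + 2(-10/7) = -205/42; a_3 = (-205/42)/(51/5) = -1025/2142
  n = 4: D(4) = 4(4 + 2/5) = 88/5; numerator = -2(-1025/2142) + 2(85/84) = 6385/2142; a_4 = (6385/2142)/(88/5) = 31925/188496

r = -1; a_0 = 1; a_1 = -10/7; a_2 = 85/84; a_3 = -1025/2142; a_4 = 31925/188496


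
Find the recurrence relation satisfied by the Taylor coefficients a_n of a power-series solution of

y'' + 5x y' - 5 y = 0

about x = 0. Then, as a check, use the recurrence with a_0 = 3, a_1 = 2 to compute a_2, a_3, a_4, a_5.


Substitute y = sum_n a_n x^n.
y''(x) has coefficient (n+2)(n+1) a_{n+2} at x^n;
5 x y'(x) has coefficient 5 n a_n at x^n (shift);
-5 y(x) has coefficient -5 a_n at x^n.
Matching x^n: (n+2)(n+1) a_{n+2} + (5n - 5) a_n = 0.
Thus a_{n+2} = (-5n + 5) / ((n+1)(n+2)) * a_n.

Check with a_0 = 3, a_1 = 2 (apply the recurrence for n = 0, 1, 2, 3): a_0 = 3, a_1 = 2, a_2 = 15/2, a_3 = 0, a_4 = -25/8, a_5 = 0.

a_(n+2) = (-5n + 5) / ((n+1)(n+2)) * a_n; check: a_0 = 3, a_1 = 2, a_2 = 15/2, a_3 = 0, a_4 = -25/8, a_5 = 0


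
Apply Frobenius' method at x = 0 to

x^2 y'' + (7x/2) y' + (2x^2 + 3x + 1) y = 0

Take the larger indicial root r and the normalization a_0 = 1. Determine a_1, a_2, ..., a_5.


Write in Frobenius form y'' + (p(x)/x) y' + (q(x)/x^2) y = 0:
  p(x) = 7/2,  q(x) = 2x^2 + 3x + 1.
Indicial equation: r(r-1) + (7/2) r + (1) = 0 -> roots r_1 = -1/2, r_2 = -2.
Take r = r_1 = -1/2. Let y(x) = x^r sum_{n>=0} a_n x^n with a_0 = 1.
Substitute y = x^r sum a_n x^n and match x^{r+n}. The recurrence is
  D(n) a_n + 3 a_{n-1} + 2 a_{n-2} = 0,  where D(n) = (r+n)(r+n-1) + (7/2)(r+n) + (1).
  a_n = [-3 a_{n-1} - 2 a_{n-2}] / D(n).
Since the indicial polynomial factors as (r - r_1)(r - r_2), D(n) = (r_1 + n - r_1)(r_1 + n - r_2) = n(n + 3/2).
Evaluating step by step (a_0 = 1):
  n = 1: D(1) = 1(1 + 3/2) = 5/2; numerator = -3(1) = -3; a_1 = (-3)/(5/2) = -6/5
  n = 2: D(2) = 2(2 + 3/2) = 7; numerator = -3(-6/5) - 2(1) = 8/5; a_2 = (8/5)/(7) = 8/35
  n = 3: D(3) = 3(3 + 3/2) = 27/2; numerator = -3(8/35) - 2(-6/5) = 12/7; a_3 = (12/7)/(27/2) = 8/63
  n = 4: D(4) = 4(4 + 3/2) = 22; numerator = -3(8/63) - 2(8/35) = -88/105; a_4 = (-88/105)/(22) = -4/105
  n = 5: D(5) = 5(5 + 3/2) = 65/2; numerator = -3(-4/105) - 2(8/63) = -44/315; a_5 = (-44/315)/(65/2) = -88/20475

r = -1/2; a_0 = 1; a_1 = -6/5; a_2 = 8/35; a_3 = 8/63; a_4 = -4/105; a_5 = -88/20475


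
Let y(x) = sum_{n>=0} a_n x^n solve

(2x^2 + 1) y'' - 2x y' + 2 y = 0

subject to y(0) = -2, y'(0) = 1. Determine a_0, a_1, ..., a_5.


Ansatz: y(x) = sum_{n>=0} a_n x^n, so y'(x) = sum_{n>=1} n a_n x^(n-1) and y''(x) = sum_{n>=2} n(n-1) a_n x^(n-2).
Substitute into P(x) y'' + Q(x) y' + R(x) y = 0 with P(x) = 2x^2 + 1, Q(x) = -2x, R(x) = 2, and match powers of x.
Initial conditions: a_0 = -2, a_1 = 1.
Setting the coefficient of each power of x to zero and solving order by order (substituting the coefficients already found):
  x^0: 2 a_2 + 2 a_0 = 0  ->  2 a_2 = -2 a_0 = 4  ->  a_2 = 2
  x^1: 6 a_3 = 0  ->  a_3 = 0
  x^2: 12 a_4 + 2 a_2 = 0  ->  12 a_4 = -2 a_2 = -4  ->  a_4 = -1/3
  x^3: 20 a_5 + 8 a_3 = 0  ->  20 a_5 = -8 a_3 = 0  ->  a_5 = 0
Truncated series: y(x) = -2 + x + 2 x^2 - (1/3) x^4 + O(x^6).

a_0 = -2; a_1 = 1; a_2 = 2; a_3 = 0; a_4 = -1/3; a_5 = 0


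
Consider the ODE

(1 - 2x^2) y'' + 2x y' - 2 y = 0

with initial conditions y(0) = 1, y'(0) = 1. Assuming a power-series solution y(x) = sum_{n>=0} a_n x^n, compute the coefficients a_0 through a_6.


Ansatz: y(x) = sum_{n>=0} a_n x^n, so y'(x) = sum_{n>=1} n a_n x^(n-1) and y''(x) = sum_{n>=2} n(n-1) a_n x^(n-2).
Substitute into P(x) y'' + Q(x) y' + R(x) y = 0 with P(x) = 1 - 2x^2, Q(x) = 2x, R(x) = -2, and match powers of x.
Initial conditions: a_0 = 1, a_1 = 1.
Setting the coefficient of each power of x to zero and solving order by order (substituting the coefficients already found):
  x^0: 2 a_2 - 2 a_0 = 0  ->  2 a_2 = 2 a_0 = 2  ->  a_2 = 1
  x^1: 6 a_3 = 0  ->  a_3 = 0
  x^2: 12 a_4 - 2 a_2 = 0  ->  12 a_4 = 2 a_2 = 2  ->  a_4 = 1/6
  x^3: 20 a_5 - 8 a_3 = 0  ->  20 a_5 = 8 a_3 = 0  ->  a_5 = 0
  x^4: 30 a_6 - 18 a_4 = 0  ->  30 a_6 = 18 a_4 = 3  ->  a_6 = 1/10
Truncated series: y(x) = 1 + x + x^2 + (1/6) x^4 + (1/10) x^6 + O(x^7).

a_0 = 1; a_1 = 1; a_2 = 1; a_3 = 0; a_4 = 1/6; a_5 = 0; a_6 = 1/10


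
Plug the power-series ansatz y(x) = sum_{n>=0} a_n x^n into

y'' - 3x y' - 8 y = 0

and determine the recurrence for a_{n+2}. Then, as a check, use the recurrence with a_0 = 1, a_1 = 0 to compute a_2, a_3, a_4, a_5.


Substitute y = sum_n a_n x^n.
y''(x) has coefficient (n+2)(n+1) a_{n+2} at x^n;
-3 x y'(x) has coefficient -3 n a_n at x^n (shift);
-8 y(x) has coefficient -8 a_n at x^n.
Matching x^n: (n+2)(n+1) a_{n+2} + (-3n - 8) a_n = 0.
Thus a_{n+2} = (3n + 8) / ((n+1)(n+2)) * a_n.

Check with a_0 = 1, a_1 = 0 (apply the recurrence for n = 0, 1, 2, 3): a_0 = 1, a_1 = 0, a_2 = 4, a_3 = 0, a_4 = 14/3, a_5 = 0.

a_(n+2) = (3n + 8) / ((n+1)(n+2)) * a_n; check: a_0 = 1, a_1 = 0, a_2 = 4, a_3 = 0, a_4 = 14/3, a_5 = 0


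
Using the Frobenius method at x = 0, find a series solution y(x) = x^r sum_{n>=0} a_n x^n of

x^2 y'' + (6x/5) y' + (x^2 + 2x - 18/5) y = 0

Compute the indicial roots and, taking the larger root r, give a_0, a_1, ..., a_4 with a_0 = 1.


Write in Frobenius form y'' + (p(x)/x) y' + (q(x)/x^2) y = 0:
  p(x) = 6/5,  q(x) = x^2 + 2x - 18/5.
Indicial equation: r(r-1) + (6/5) r + (-18/5) = 0 -> roots r_1 = 9/5, r_2 = -2.
Take r = r_1 = 9/5. Let y(x) = x^r sum_{n>=0} a_n x^n with a_0 = 1.
Substitute y = x^r sum a_n x^n and match x^{r+n}. The recurrence is
  D(n) a_n + 2 a_{n-1} + 1 a_{n-2} = 0,  where D(n) = (r+n)(r+n-1) + (6/5)(r+n) + (-18/5).
  a_n = [-2 a_{n-1} - 1 a_{n-2}] / D(n).
Since the indicial polynomial factors as (r - r_1)(r - r_2), D(n) = (r_1 + n - r_1)(r_1 + n - r_2) = n(n + 19/5).
Evaluating step by step (a_0 = 1):
  n = 1: D(1) = 1(1 + 19/5) = 24/5; numerator = -2(1) = -2; a_1 = (-2)/(24/5) = -5/12
  n = 2: D(2) = 2(2 + 19/5) = 58/5; numerator = -2(-5/12) - 1(1) = -1/6; a_2 = (-1/6)/(58/5) = -5/348
  n = 3: D(3) = 3(3 + 19/5) = 102/5; numerator = -2(-5/348) - 1(-5/12) = 155/348; a_3 = (155/348)/(102/5) = 775/35496
  n = 4: D(4) = 4(4 + 19/5) = 156/5; numerator = -2(775/35496) - 1(-5/348) = -130/4437; a_4 = (-130/4437)/(156/5) = -25/26622

r = 9/5; a_0 = 1; a_1 = -5/12; a_2 = -5/348; a_3 = 775/35496; a_4 = -25/26622


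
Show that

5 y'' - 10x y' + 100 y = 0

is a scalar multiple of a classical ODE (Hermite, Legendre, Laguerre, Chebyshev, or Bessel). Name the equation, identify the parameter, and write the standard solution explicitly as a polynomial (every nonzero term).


All three coefficients share the factor 5; dividing through by 5 gives  y'' - 2x y' + 20 y = 0.
This matches the Hermite equation y'' - 2x y' + 2n y = 0 with 2n = 20, so n = 10; the polynomial solution is H_10(x).
With y = sum_k a_k x^k, matching x^k gives (k+2)(k+1) a_{k+2} = 2(k - n) a_k = 2(k - 10) a_k. The right side vanishes at k = 10, so the series with the parity of 10 terminates at degree 10.
Standard normalization: leading coefficient of H_n is 2^n, so a_10 = 2^10 = 1024. Work downward with a_k = (k+1)(k+2) a_{k+2} / (2(k - n)):
  a_8 = (9)(10)(1024) / (2(8 - 10)) = 92160/(-4) = -23040
  a_6 = (7)(8)(-23040) / (2(6 - 10)) = -1290240/(-8) = 161280
  a_4 = (5)(6)(161280) / (2(4 - 10)) = 4838400/(-12) = -403200
  a_2 = (3)(4)(-403200) / (2(2 - 10)) = -4838400/(-16) = 302400
  a_0 = (1)(2)(302400) / (2(0 - 10)) = 604800/(-20) = -30240
Hence H_10(x) = 1024 x^10 - 23040 x^8 + 161280 x^6 - 403200 x^4 + 302400 x^2 - 30240.

H_10(x); series = 1024 x^10 - 23040 x^8 + 161280 x^6 - 403200 x^4 + 302400 x^2 - 30240


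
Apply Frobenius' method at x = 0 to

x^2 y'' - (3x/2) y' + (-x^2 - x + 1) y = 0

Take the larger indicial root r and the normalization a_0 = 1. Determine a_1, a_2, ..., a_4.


Write in Frobenius form y'' + (p(x)/x) y' + (q(x)/x^2) y = 0:
  p(x) = -3/2,  q(x) = -x^2 - x + 1.
Indicial equation: r(r-1) + (-3/2) r + (1) = 0 -> roots r_1 = 2, r_2 = 1/2.
Take r = r_1 = 2. Let y(x) = x^r sum_{n>=0} a_n x^n with a_0 = 1.
Substitute y = x^r sum a_n x^n and match x^{r+n}. The recurrence is
  D(n) a_n - 1 a_{n-1} - 1 a_{n-2} = 0,  where D(n) = (r+n)(r+n-1) + (-3/2)(r+n) + (1).
  a_n = [1 a_{n-1} + 1 a_{n-2}] / D(n).
Since the indicial polynomial factors as (r - r_1)(r - r_2), D(n) = (r_1 + n - r_1)(r_1 + n - r_2) = n(n + 3/2).
Evaluating step by step (a_0 = 1):
  n = 1: D(1) = 1(1 + 3/2) = 5/2; numerator = 1(1) = 1; a_1 = (1)/(5/2) = 2/5
  n = 2: D(2) = 2(2 + 3/2) = 7; numerator = 1(2/5) + 1(1) = 7/5; a_2 = (7/5)/(7) = 1/5
  n = 3: D(3) = 3(3 + 3/2) = 27/2; numerator = 1(1/5) + 1(2/5) = 3/5; a_3 = (3/5)/(27/2) = 2/45
  n = 4: D(4) = 4(4 + 3/2) = 22; numerator = 1(2/45) + 1(1/5) = 11/45; a_4 = (11/45)/(22) = 1/90

r = 2; a_0 = 1; a_1 = 2/5; a_2 = 1/5; a_3 = 2/45; a_4 = 1/90


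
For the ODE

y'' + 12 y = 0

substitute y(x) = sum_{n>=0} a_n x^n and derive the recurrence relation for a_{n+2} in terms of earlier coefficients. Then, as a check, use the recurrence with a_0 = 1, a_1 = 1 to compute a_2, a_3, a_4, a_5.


Substitute y = sum_n a_n x^n into y'' + (const) y = 0.
y''(x) = sum_{n>=0} (n+2)(n+1) a_{n+2} x^n.
The ODE becomes sum_n [(n+2)(n+1) a_{n+2} + 12 a_n] x^n = 0.
Setting each coefficient to zero gives the recurrence:
  (n+2)(n+1) a_{n+2} + 12 a_n = 0,
  a_{n+2} = -12 / ((n+1)(n+2)) a_n.

Check with a_0 = 1, a_1 = 1 (apply the recurrence for n = 0, 1, 2, 3): a_0 = 1, a_1 = 1, a_2 = -6, a_3 = -2, a_4 = 6, a_5 = 6/5.

a_{n+2} = -12/((n+1)(n+2)) * a_n; check: a_0 = 1, a_1 = 1, a_2 = -6, a_3 = -2, a_4 = 6, a_5 = 6/5
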